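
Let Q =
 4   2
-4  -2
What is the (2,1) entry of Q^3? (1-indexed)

-16

Q^2 = [[8, 4], [-8, -4]]
Q^3 = [[16, 8], [-16, -8]]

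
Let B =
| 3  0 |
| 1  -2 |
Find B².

[[9, 0], [1, 4]]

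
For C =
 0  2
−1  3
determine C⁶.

tr C = 3 and det C = 2, so the characteristic polynomial is λ² − (3)λ + (2) with roots 2 and 1.
Eigenvectors give P = [[−1, −2], [−1, −1]] with P⁻¹ = [[1, −2], [−1, 1]], and C = P·diag(2, 1)·P⁻¹.
Then C⁶ = P·diag(64, 1)·P⁻¹ = [[−64, −2], [−64, −1]] · [[1, −2], [−1, 1]] = [[−62, 126], [−63, 127]].

[[−62, 126], [−63, 127]]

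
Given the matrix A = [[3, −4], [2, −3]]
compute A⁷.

A² = I (check: tr A = 0 and det A = −1), so A⁷ = A since 7 is odd.

[[3, −4], [2, −3]]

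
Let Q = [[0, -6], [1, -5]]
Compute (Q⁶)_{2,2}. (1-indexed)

2059

tr Q = -5 and det Q = 6, so the characteristic polynomial is λ² − (-5)λ + (6) with roots -3 and -2.
Eigenvectors give P = [[-2, 3], [-1, 1]] with P⁻¹ = [[1, -3], [1, -2]], and Q = P·diag(-3, -2)·P⁻¹.
Then Q⁶ = P·diag(729, 64)·P⁻¹ = [[-1458, 192], [-729, 64]] · [[1, -3], [1, -2]] = [[-1266, 3990], [-665, 2059]].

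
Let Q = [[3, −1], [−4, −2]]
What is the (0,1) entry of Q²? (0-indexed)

−1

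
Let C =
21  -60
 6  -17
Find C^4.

[[801, -2400], [240, -719]]

tr C = 4 and det C = 3, so the characteristic polynomial is λ² − (4)λ + (3) with roots 1 and 3.
Eigenvectors give P = [[-3, -10], [-1, -3]] with P⁻¹ = [[3, -10], [-1, 3]], and C = P·diag(1, 3)·P⁻¹.
Then C^4 = P·diag(1, 81)·P⁻¹ = [[-3, -810], [-1, -243]] · [[3, -10], [-1, 3]] = [[801, -2400], [240, -719]].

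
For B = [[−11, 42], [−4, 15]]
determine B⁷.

tr B = 4 and det B = 3, so the characteristic polynomial is λ² − (4)λ + (3) with roots 3 and 1.
Eigenvectors give P = [[3, 7], [1, 2]] with P⁻¹ = [[−2, 7], [1, −3]], and B = P·diag(3, 1)·P⁻¹.
Then B⁷ = P·diag(2187, 1)·P⁻¹ = [[6561, 7], [2187, 2]] · [[−2, 7], [1, −3]] = [[−13115, 45906], [−4372, 15303]].

[[−13115, 45906], [−4372, 15303]]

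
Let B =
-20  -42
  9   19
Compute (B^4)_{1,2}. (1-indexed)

tr B = -1 and det B = -2, so the characteristic polynomial is λ² − (-1)λ + (-2) with roots -2 and 1.
Eigenvectors give P = [[7, -2], [-3, 1]] with P⁻¹ = [[1, 2], [3, 7]], and B = P·diag(-2, 1)·P⁻¹.
Then B^4 = P·diag(16, 1)·P⁻¹ = [[112, -2], [-48, 1]] · [[1, 2], [3, 7]] = [[106, 210], [-45, -89]].

210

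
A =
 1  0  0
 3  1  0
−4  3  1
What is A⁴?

[[1, 0, 0], [12, 1, 0], [38, 12, 1]]

A = I + N where N = [[0, 0, 0], [3, 0, 0], [−4, 3, 0]] is strictly lower-triangular, so N³ = 0.
(I + N)⁴ = I + 4·N + 6·N² = [[1, 0, 0], [12, 1, 0], [38, 12, 1]].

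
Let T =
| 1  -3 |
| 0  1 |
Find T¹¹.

T = I + N where N = [[0, -3], [0, 0]] is strictly upper-triangular, so N² = 0.
(I + N)¹¹ = I + 11·N = [[1, -33], [0, 1]].

[[1, -33], [0, 1]]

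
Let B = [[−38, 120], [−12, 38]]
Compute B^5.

[[−608, 1920], [−192, 608]]

tr B = 0 and det B = −4, so the characteristic polynomial is λ² − (0)λ + (−4) with roots 2 and −2.
Eigenvectors give P = [[3, 10], [1, 3]] with P⁻¹ = [[−3, 10], [1, −3]], and B = P·diag(2, −2)·P⁻¹.
Then B^5 = P·diag(32, −32)·P⁻¹ = [[96, −320], [32, −96]] · [[−3, 10], [1, −3]] = [[−608, 1920], [−192, 608]].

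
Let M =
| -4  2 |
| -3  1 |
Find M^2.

[[10, -6], [9, -5]]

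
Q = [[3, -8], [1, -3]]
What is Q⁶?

Q² = I (check: tr Q = 0 and det Q = -1), so Q⁶ = I since 6 is even.

[[1, 0], [0, 1]]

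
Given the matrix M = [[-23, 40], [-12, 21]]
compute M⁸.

tr M = -2 and det M = -3, so the characteristic polynomial is λ² − (-2)λ + (-3) with roots -3 and 1.
Eigenvectors give P = [[2, -5], [1, -3]] with P⁻¹ = [[3, -5], [1, -2]], and M = P·diag(-3, 1)·P⁻¹.
Then M⁸ = P·diag(6561, 1)·P⁻¹ = [[13122, -5], [6561, -3]] · [[3, -5], [1, -2]] = [[39361, -65600], [19680, -32799]].

[[39361, -65600], [19680, -32799]]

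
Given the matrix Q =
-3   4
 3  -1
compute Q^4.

[[633, -544], [-408, 361]]

Q^2 = [[21, -16], [-12, 13]]
Q^3 = [[-111, 100], [75, -61]]
Q^4 = [[633, -544], [-408, 361]]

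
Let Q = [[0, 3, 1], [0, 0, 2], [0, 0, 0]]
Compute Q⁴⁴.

Q is strictly triangular, hence nilpotent: Q³ = 0, so Q⁴⁴ = 0.

[[0, 0, 0], [0, 0, 0], [0, 0, 0]]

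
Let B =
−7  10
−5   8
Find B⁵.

tr B = 1 and det B = −6, so the characteristic polynomial is λ² − (1)λ + (−6) with roots 3 and −2.
Eigenvectors give P = [[1, 2], [1, 1]] with P⁻¹ = [[−1, 2], [1, −1]], and B = P·diag(3, −2)·P⁻¹.
Then B⁵ = P·diag(243, −32)·P⁻¹ = [[243, −64], [243, −32]] · [[−1, 2], [1, −1]] = [[−307, 550], [−275, 518]].

[[−307, 550], [−275, 518]]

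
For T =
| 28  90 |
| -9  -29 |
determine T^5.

tr T = -1 and det T = -2, so the characteristic polynomial is λ² − (-1)λ + (-2) with roots -2 and 1.
Eigenvectors give P = [[-3, 10], [1, -3]] with P⁻¹ = [[3, 10], [1, 3]], and T = P·diag(-2, 1)·P⁻¹.
Then T^5 = P·diag(-32, 1)·P⁻¹ = [[96, 10], [-32, -3]] · [[3, 10], [1, 3]] = [[298, 990], [-99, -329]].

[[298, 990], [-99, -329]]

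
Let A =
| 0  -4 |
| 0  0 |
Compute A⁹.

A is strictly triangular, hence nilpotent: A² = 0, so A⁹ = 0.

[[0, 0], [0, 0]]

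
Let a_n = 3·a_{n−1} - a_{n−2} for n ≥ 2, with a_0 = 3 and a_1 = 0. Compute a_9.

With companion matrix T = [[3, -1], [1, 0]], [a_n, a_{n−1}]ᵀ = T·[a_{n−1}, a_{n−2}]ᵀ, so [a_9, a_8]ᵀ = T⁸·[a_1, a_0]ᵀ.
T⁸ = [[2584, -987], [987, -377]], giving [a_9, a_8]ᵀ = [[-2961], [-1131]].

-2961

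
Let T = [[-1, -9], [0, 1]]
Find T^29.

T² = I (check: tr T = 0 and det T = -1), so T^29 = T since 29 is odd.

[[-1, -9], [0, 1]]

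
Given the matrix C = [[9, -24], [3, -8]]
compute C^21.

[[9, -24], [3, -8]]

C² = C (a projection; rank 1, trace 1), so C^21 = C.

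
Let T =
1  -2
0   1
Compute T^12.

[[1, -24], [0, 1]]

T = I + N where N = [[0, -2], [0, 0]] is strictly upper-triangular, so N^2 = 0.
(I + N)^12 = I + 12·N = [[1, -24], [0, 1]].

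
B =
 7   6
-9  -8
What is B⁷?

tr B = -1 and det B = -2, so the characteristic polynomial is λ² − (-1)λ + (-2) with roots -2 and 1.
Eigenvectors give P = [[-2, 1], [3, -1]] with P⁻¹ = [[1, 1], [3, 2]], and B = P·diag(-2, 1)·P⁻¹.
Then B⁷ = P·diag(-128, 1)·P⁻¹ = [[256, 1], [-384, -1]] · [[1, 1], [3, 2]] = [[259, 258], [-387, -386]].

[[259, 258], [-387, -386]]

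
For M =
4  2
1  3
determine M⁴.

M² = [[18, 14], [7, 11]]
M³ = [[86, 78], [39, 47]]
M⁴ = [[422, 406], [203, 219]]

[[422, 406], [203, 219]]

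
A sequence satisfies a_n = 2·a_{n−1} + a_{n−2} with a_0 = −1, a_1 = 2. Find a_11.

With companion matrix M = [[2, 1], [1, 0]], [a_n, a_{n−1}]ᵀ = M·[a_{n−1}, a_{n−2}]ᵀ, so [a_11, a_10]ᵀ = M¹⁰·[a_1, a_0]ᵀ.
M¹⁰ = [[5741, 2378], [2378, 985]], giving [a_11, a_10]ᵀ = [[9104], [3771]].

9104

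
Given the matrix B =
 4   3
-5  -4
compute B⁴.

[[1, 0], [0, 1]]

B² = I (check: tr B = 0 and det B = -1), so B⁴ = I since 4 is even.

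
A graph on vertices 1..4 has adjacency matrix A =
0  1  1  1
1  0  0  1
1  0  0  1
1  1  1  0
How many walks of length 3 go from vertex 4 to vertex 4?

The number of length-3 walks from vertex 4 to vertex 4 is entry (4,4) of A^3, where A is the adjacency matrix.
A^2 = [[3, 1, 1, 2], [1, 2, 2, 1], [1, 2, 2, 1], [2, 1, 1, 3]]
A^3 = [[4, 5, 5, 5], [5, 2, 2, 5], [5, 2, 2, 5], [5, 5, 5, 4]]

4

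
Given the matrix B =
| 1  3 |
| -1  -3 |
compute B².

[[-2, -6], [2, 6]]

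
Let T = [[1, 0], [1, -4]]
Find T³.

T² = [[1, 0], [-3, 16]]
T³ = [[1, 0], [13, -64]]

[[1, 0], [13, -64]]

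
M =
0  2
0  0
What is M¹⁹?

[[0, 0], [0, 0]]

M is strictly triangular, hence nilpotent: M² = 0, so M¹⁹ = 0.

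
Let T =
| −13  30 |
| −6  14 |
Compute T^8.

tr T = 1 and det T = −2, so the characteristic polynomial is λ² − (1)λ + (−2) with roots 2 and −1.
Eigenvectors give P = [[2, 5], [1, 2]] with P⁻¹ = [[−2, 5], [1, −2]], and T = P·diag(2, −1)·P⁻¹.
Then T^8 = P·diag(256, 1)·P⁻¹ = [[512, 5], [256, 2]] · [[−2, 5], [1, −2]] = [[−1019, 2550], [−510, 1276]].

[[−1019, 2550], [−510, 1276]]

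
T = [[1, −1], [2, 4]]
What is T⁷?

[[−1931, −2059], [4118, 4246]]

tr T = 5 and det T = 6, so the characteristic polynomial is λ² − (5)λ + (6) with roots 2 and 3.
Eigenvectors give P = [[1, 1], [−1, −2]] with P⁻¹ = [[2, 1], [−1, −1]], and T = P·diag(2, 3)·P⁻¹.
Then T⁷ = P·diag(128, 2187)·P⁻¹ = [[128, 2187], [−128, −4374]] · [[2, 1], [−1, −1]] = [[−1931, −2059], [4118, 4246]].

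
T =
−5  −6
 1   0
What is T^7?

[[−6305, −12354], [2059, 3990]]

tr T = −5 and det T = 6, so the characteristic polynomial is λ² − (−5)λ + (6) with roots −2 and −3.
Eigenvectors give P = [[−2, 3], [1, −1]] with P⁻¹ = [[1, 3], [1, 2]], and T = P·diag(−2, −3)·P⁻¹.
Then T^7 = P·diag(−128, −2187)·P⁻¹ = [[256, −6561], [−128, 2187]] · [[1, 3], [1, 2]] = [[−6305, −12354], [2059, 3990]].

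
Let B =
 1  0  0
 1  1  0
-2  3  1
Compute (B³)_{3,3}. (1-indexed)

1

B = I + N where N = [[0, 0, 0], [1, 0, 0], [-2, 3, 0]] is strictly lower-triangular, so N³ = 0.
(I + N)³ = I + 3·N + 3·N² = [[1, 0, 0], [3, 1, 0], [3, 9, 1]].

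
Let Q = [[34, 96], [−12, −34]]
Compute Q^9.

[[8704, 24576], [−3072, −8704]]

tr Q = 0 and det Q = −4, so the characteristic polynomial is λ² − (0)λ + (−4) with roots −2 and 2.
Eigenvectors give P = [[−8, −3], [3, 1]] with P⁻¹ = [[1, 3], [−3, −8]], and Q = P·diag(−2, 2)·P⁻¹.
Then Q^9 = P·diag(−512, 512)·P⁻¹ = [[4096, −1536], [−1536, 512]] · [[1, 3], [−3, −8]] = [[8704, 24576], [−3072, −8704]].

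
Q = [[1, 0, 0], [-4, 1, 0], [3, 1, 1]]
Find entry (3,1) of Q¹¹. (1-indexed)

Q = I + N where N = [[0, 0, 0], [-4, 0, 0], [3, 1, 0]] is strictly lower-triangular, so N³ = 0.
(I + N)¹¹ = I + 11·N + 55·N² = [[1, 0, 0], [-44, 1, 0], [-187, 11, 1]].

-187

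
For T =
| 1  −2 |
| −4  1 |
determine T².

[[9, −4], [−8, 9]]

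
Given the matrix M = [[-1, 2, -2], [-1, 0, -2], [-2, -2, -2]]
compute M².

[[3, 2, 2], [5, 2, 6], [8, 0, 12]]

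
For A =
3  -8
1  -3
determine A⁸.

A² = I (check: tr A = 0 and det A = -1), so A⁸ = I since 8 is even.

[[1, 0], [0, 1]]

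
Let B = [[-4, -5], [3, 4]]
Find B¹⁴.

B² = I (check: tr B = 0 and det B = -1), so B¹⁴ = I since 14 is even.

[[1, 0], [0, 1]]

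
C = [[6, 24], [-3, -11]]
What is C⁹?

[[152856, 460104], [-57513, -173051]]

tr C = -5 and det C = 6, so the characteristic polynomial is λ² − (-5)λ + (6) with roots -3 and -2.
Eigenvectors give P = [[-8, -3], [3, 1]] with P⁻¹ = [[1, 3], [-3, -8]], and C = P·diag(-3, -2)·P⁻¹.
Then C⁹ = P·diag(-19683, -512)·P⁻¹ = [[157464, 1536], [-59049, -512]] · [[1, 3], [-3, -8]] = [[152856, 460104], [-57513, -173051]].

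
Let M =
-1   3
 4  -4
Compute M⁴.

M² = [[13, -15], [-20, 28]]
M³ = [[-73, 99], [132, -172]]
M⁴ = [[469, -615], [-820, 1084]]

[[469, -615], [-820, 1084]]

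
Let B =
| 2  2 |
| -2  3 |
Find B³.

B² = [[0, 10], [-10, 5]]
B³ = [[-20, 30], [-30, -5]]

[[-20, 30], [-30, -5]]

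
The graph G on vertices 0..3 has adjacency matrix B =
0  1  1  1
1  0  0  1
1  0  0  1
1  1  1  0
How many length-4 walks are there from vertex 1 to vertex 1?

The number of length-4 walks from vertex 1 to vertex 1 is entry (1,1) of B⁴, where B is the adjacency matrix.
B² = [[3, 1, 1, 2], [1, 2, 2, 1], [1, 2, 2, 1], [2, 1, 1, 3]]
B³ = [[4, 5, 5, 5], [5, 2, 2, 5], [5, 2, 2, 5], [5, 5, 5, 4]]
B⁴ = [[15, 9, 9, 14], [9, 10, 10, 9], [9, 10, 10, 9], [14, 9, 9, 15]]

10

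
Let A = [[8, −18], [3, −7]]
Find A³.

tr A = 1 and det A = −2, so the characteristic polynomial is λ² − (1)λ + (−2) with roots 2 and −1.
Eigenvectors give P = [[3, 2], [1, 1]] with P⁻¹ = [[1, −2], [−1, 3]], and A = P·diag(2, −1)·P⁻¹.
Then A³ = P·diag(8, −1)·P⁻¹ = [[24, −2], [8, −1]] · [[1, −2], [−1, 3]] = [[26, −54], [9, −19]].

[[26, −54], [9, −19]]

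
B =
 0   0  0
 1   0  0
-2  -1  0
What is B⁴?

[[0, 0, 0], [0, 0, 0], [0, 0, 0]]

B is strictly triangular, hence nilpotent: B³ = 0, so B⁴ = 0.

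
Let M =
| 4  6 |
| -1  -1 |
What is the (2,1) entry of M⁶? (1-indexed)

tr M = 3 and det M = 2, so the characteristic polynomial is λ² − (3)λ + (2) with roots 1 and 2.
Eigenvectors give P = [[-2, -3], [1, 1]] with P⁻¹ = [[1, 3], [-1, -2]], and M = P·diag(1, 2)·P⁻¹.
Then M⁶ = P·diag(1, 64)·P⁻¹ = [[-2, -192], [1, 64]] · [[1, 3], [-1, -2]] = [[190, 378], [-63, -125]].

-63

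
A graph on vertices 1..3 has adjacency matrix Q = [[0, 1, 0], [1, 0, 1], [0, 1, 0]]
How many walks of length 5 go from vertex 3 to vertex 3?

0

The number of length-5 walks from vertex 3 to vertex 3 is entry (3,3) of Q⁵, where Q is the adjacency matrix.
Q² = [[1, 0, 1], [0, 2, 0], [1, 0, 1]]
Q³ = [[0, 2, 0], [2, 0, 2], [0, 2, 0]]
Q⁴ = [[2, 0, 2], [0, 4, 0], [2, 0, 2]]
Q⁵ = [[0, 4, 0], [4, 0, 4], [0, 4, 0]]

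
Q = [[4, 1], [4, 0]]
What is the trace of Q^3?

Q^2 = [[20, 4], [16, 4]]
Q^3 = [[96, 20], [80, 16]]

112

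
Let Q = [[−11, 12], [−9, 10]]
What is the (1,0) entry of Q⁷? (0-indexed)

−387

tr Q = −1 and det Q = −2, so the characteristic polynomial is λ² − (−1)λ + (−2) with roots −2 and 1.
Eigenvectors give P = [[−4, −1], [−3, −1]] with P⁻¹ = [[−1, 1], [3, −4]], and Q = P·diag(−2, 1)·P⁻¹.
Then Q⁷ = P·diag(−128, 1)·P⁻¹ = [[512, −1], [384, −1]] · [[−1, 1], [3, −4]] = [[−515, 516], [−387, 388]].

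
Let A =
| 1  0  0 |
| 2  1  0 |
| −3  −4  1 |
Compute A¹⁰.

A = I + N where N = [[0, 0, 0], [2, 0, 0], [−3, −4, 0]] is strictly lower-triangular, so N³ = 0.
(I + N)¹⁰ = I + 10·N + 45·N² = [[1, 0, 0], [20, 1, 0], [−390, −40, 1]].

[[1, 0, 0], [20, 1, 0], [−390, −40, 1]]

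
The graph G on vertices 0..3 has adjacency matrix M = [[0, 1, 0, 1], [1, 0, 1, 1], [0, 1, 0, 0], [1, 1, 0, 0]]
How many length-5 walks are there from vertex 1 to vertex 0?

The number of length-5 walks from vertex 1 to vertex 0 is entry (1,0) of M⁵, where M is the adjacency matrix.
M² = [[2, 1, 1, 1], [1, 3, 0, 1], [1, 0, 1, 1], [1, 1, 1, 2]]
M³ = [[2, 4, 1, 3], [4, 2, 3, 4], [1, 3, 0, 1], [3, 4, 1, 2]]
M⁴ = [[7, 6, 4, 6], [6, 11, 2, 6], [4, 2, 3, 4], [6, 6, 4, 7]]
M⁵ = [[12, 17, 6, 13], [17, 14, 11, 17], [6, 11, 2, 6], [13, 17, 6, 12]]

17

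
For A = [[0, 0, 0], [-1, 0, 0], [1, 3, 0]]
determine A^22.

A is strictly triangular, hence nilpotent: A^3 = 0, so A^22 = 0.

[[0, 0, 0], [0, 0, 0], [0, 0, 0]]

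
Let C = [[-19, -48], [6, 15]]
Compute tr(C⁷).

tr C = -4 and det C = 3, so the characteristic polynomial is λ² − (-4)λ + (3) with roots -3 and -1.
Eigenvectors give P = [[3, 8], [-1, -3]] with P⁻¹ = [[3, 8], [-1, -3]], and C = P·diag(-3, -1)·P⁻¹.
Then C⁷ = P·diag(-2187, -1)·P⁻¹ = [[-6561, -8], [2187, 3]] · [[3, 8], [-1, -3]] = [[-19675, -52464], [6558, 17487]].

-2188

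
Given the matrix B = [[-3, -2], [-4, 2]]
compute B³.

B² = [[17, 2], [4, 12]]
B³ = [[-59, -30], [-60, 16]]

[[-59, -30], [-60, 16]]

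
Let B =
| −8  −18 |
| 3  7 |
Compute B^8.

[[766, 1530], [−255, −509]]

tr B = −1 and det B = −2, so the characteristic polynomial is λ² − (−1)λ + (−2) with roots −2 and 1.
Eigenvectors give P = [[3, −2], [−1, 1]] with P⁻¹ = [[1, 2], [1, 3]], and B = P·diag(−2, 1)·P⁻¹.
Then B^8 = P·diag(256, 1)·P⁻¹ = [[768, −2], [−256, 1]] · [[1, 2], [1, 3]] = [[766, 1530], [−255, −509]].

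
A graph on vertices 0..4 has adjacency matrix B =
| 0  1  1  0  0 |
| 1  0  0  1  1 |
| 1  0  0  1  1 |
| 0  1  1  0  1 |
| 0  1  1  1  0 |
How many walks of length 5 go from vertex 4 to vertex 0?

The number of length-5 walks from vertex 4 to vertex 0 is entry (4,0) of B^5, where B is the adjacency matrix.
B^2 = [[2, 0, 0, 2, 2], [0, 3, 3, 1, 1], [0, 3, 3, 1, 1], [2, 1, 1, 3, 2], [2, 1, 1, 2, 3]]
B^3 = [[0, 6, 6, 2, 2], [6, 2, 2, 7, 7], [6, 2, 2, 7, 7], [2, 7, 7, 4, 5], [2, 7, 7, 5, 4]]
B^4 = [[12, 4, 4, 14, 14], [4, 20, 20, 11, 11], [4, 20, 20, 11, 11], [14, 11, 11, 19, 18], [14, 11, 11, 18, 19]]
B^5 = [[8, 40, 40, 22, 22], [40, 26, 26, 51, 51], [40, 26, 26, 51, 51], [22, 51, 51, 40, 41], [22, 51, 51, 41, 40]]

22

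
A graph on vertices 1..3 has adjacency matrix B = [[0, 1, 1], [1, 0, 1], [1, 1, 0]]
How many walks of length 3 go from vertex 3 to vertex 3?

The number of length-3 walks from vertex 3 to vertex 3 is entry (3,3) of B³, where B is the adjacency matrix.
B² = [[2, 1, 1], [1, 2, 1], [1, 1, 2]]
B³ = [[2, 3, 3], [3, 2, 3], [3, 3, 2]]

2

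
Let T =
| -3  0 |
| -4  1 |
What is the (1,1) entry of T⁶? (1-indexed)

729

tr T = -2 and det T = -3, so the characteristic polynomial is λ² − (-2)λ + (-3) with roots -3 and 1.
Eigenvectors give P = [[1, 0], [1, -1]] with P⁻¹ = [[1, 0], [1, -1]], and T = P·diag(-3, 1)·P⁻¹.
Then T⁶ = P·diag(729, 1)·P⁻¹ = [[729, 0], [729, -1]] · [[1, 0], [1, -1]] = [[729, 0], [728, 1]].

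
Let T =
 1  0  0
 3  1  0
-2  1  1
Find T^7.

T = I + N where N = [[0, 0, 0], [3, 0, 0], [-2, 1, 0]] is strictly lower-triangular, so N^3 = 0.
(I + N)^7 = I + 7·N + 21·N^2 = [[1, 0, 0], [21, 1, 0], [49, 7, 1]].

[[1, 0, 0], [21, 1, 0], [49, 7, 1]]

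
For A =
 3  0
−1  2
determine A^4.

[[81, 0], [−65, 16]]

tr A = 5 and det A = 6, so the characteristic polynomial is λ² − (5)λ + (6) with roots 3 and 2.
Eigenvectors give P = [[1, 0], [−1, −1]] with P⁻¹ = [[1, 0], [−1, −1]], and A = P·diag(3, 2)·P⁻¹.
Then A^4 = P·diag(81, 16)·P⁻¹ = [[81, 0], [−81, −16]] · [[1, 0], [−1, −1]] = [[81, 0], [−65, 16]].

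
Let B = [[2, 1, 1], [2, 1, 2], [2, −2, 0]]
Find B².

[[8, 1, 4], [10, −1, 4], [0, 0, −2]]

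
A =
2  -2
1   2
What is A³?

A² = [[2, -8], [4, 2]]
A³ = [[-4, -20], [10, -4]]

[[-4, -20], [10, -4]]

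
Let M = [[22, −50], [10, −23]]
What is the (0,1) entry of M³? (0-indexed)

−350

tr M = −1 and det M = −6, so the characteristic polynomial is λ² − (−1)λ + (−6) with roots −3 and 2.
Eigenvectors give P = [[2, 5], [1, 2]] with P⁻¹ = [[−2, 5], [1, −2]], and M = P·diag(−3, 2)·P⁻¹.
Then M³ = P·diag(−27, 8)·P⁻¹ = [[−54, 40], [−27, 16]] · [[−2, 5], [1, −2]] = [[148, −350], [70, −167]].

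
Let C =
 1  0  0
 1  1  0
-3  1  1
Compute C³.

C = I + N where N = [[0, 0, 0], [1, 0, 0], [-3, 1, 0]] is strictly lower-triangular, so N³ = 0.
(I + N)³ = I + 3·N + 3·N² = [[1, 0, 0], [3, 1, 0], [-6, 3, 1]].

[[1, 0, 0], [3, 1, 0], [-6, 3, 1]]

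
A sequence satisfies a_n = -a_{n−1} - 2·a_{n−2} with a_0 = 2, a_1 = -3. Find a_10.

35

With companion matrix Q = [[-1, -2], [1, 0]], [a_n, a_{n−1}]ᵀ = Q·[a_{n−1}, a_{n−2}]ᵀ, so [a_10, a_9]ᵀ = Q⁹·[a_1, a_0]ᵀ.
Q⁹ = [[11, 34], [-17, -6]], giving [a_10, a_9]ᵀ = [[35], [39]].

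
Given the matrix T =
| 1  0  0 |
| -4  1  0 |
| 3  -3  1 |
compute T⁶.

[[1, 0, 0], [-24, 1, 0], [198, -18, 1]]

T = I + N where N = [[0, 0, 0], [-4, 0, 0], [3, -3, 0]] is strictly lower-triangular, so N³ = 0.
(I + N)⁶ = I + 6·N + 15·N² = [[1, 0, 0], [-24, 1, 0], [198, -18, 1]].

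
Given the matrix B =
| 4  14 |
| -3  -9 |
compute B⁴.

tr B = -5 and det B = 6, so the characteristic polynomial is λ² − (-5)λ + (6) with roots -3 and -2.
Eigenvectors give P = [[-2, 7], [1, -3]] with P⁻¹ = [[3, 7], [1, 2]], and B = P·diag(-3, -2)·P⁻¹.
Then B⁴ = P·diag(81, 16)·P⁻¹ = [[-162, 112], [81, -48]] · [[3, 7], [1, 2]] = [[-374, -910], [195, 471]].

[[-374, -910], [195, 471]]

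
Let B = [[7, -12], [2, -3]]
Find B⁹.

tr B = 4 and det B = 3, so the characteristic polynomial is λ² − (4)λ + (3) with roots 3 and 1.
Eigenvectors give P = [[-3, -2], [-1, -1]] with P⁻¹ = [[-1, 2], [1, -3]], and B = P·diag(3, 1)·P⁻¹.
Then B⁹ = P·diag(19683, 1)·P⁻¹ = [[-59049, -2], [-19683, -1]] · [[-1, 2], [1, -3]] = [[59047, -118092], [19682, -39363]].

[[59047, -118092], [19682, -39363]]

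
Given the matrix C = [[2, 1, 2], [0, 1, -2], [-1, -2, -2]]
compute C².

[[2, -1, -2], [2, 5, 2], [0, 1, 6]]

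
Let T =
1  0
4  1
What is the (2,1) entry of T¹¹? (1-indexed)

44

T = I + N where N = [[0, 0], [4, 0]] is strictly lower-triangular, so N² = 0.
(I + N)¹¹ = I + 11·N = [[1, 0], [44, 1]].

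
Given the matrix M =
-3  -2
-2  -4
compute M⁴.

[[365, 462], [462, 596]]

M² = [[13, 14], [14, 20]]
M³ = [[-67, -82], [-82, -108]]
M⁴ = [[365, 462], [462, 596]]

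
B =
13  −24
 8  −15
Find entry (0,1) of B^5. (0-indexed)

tr B = −2 and det B = −3, so the characteristic polynomial is λ² − (−2)λ + (−3) with roots 1 and −3.
Eigenvectors give P = [[2, −3], [1, −2]] with P⁻¹ = [[2, −3], [1, −2]], and B = P·diag(1, −3)·P⁻¹.
Then B^5 = P·diag(1, −243)·P⁻¹ = [[2, 729], [1, 486]] · [[2, −3], [1, −2]] = [[733, −1464], [488, −975]].

−1464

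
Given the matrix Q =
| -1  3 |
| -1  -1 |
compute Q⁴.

[[-8, 24], [-8, -8]]

Q² = [[-2, -6], [2, -2]]
Q³ = [[8, 0], [0, 8]]
Q⁴ = [[-8, 24], [-8, -8]]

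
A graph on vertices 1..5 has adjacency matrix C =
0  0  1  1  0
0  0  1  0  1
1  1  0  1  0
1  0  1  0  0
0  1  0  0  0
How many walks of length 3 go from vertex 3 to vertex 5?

0

The number of length-3 walks from vertex 3 to vertex 5 is entry (3,5) of C³, where C is the adjacency matrix.
C² = [[2, 1, 1, 1, 0], [1, 2, 0, 1, 0], [1, 0, 3, 1, 1], [1, 1, 1, 2, 0], [0, 0, 1, 0, 1]]
C³ = [[2, 1, 4, 3, 1], [1, 0, 4, 1, 2], [4, 4, 2, 4, 0], [3, 1, 4, 2, 1], [1, 2, 0, 1, 0]]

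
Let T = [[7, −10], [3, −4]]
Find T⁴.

tr T = 3 and det T = 2, so the characteristic polynomial is λ² − (3)λ + (2) with roots 1 and 2.
Eigenvectors give P = [[−5, 2], [−3, 1]] with P⁻¹ = [[1, −2], [3, −5]], and T = P·diag(1, 2)·P⁻¹.
Then T⁴ = P·diag(1, 16)·P⁻¹ = [[−5, 32], [−3, 16]] · [[1, −2], [3, −5]] = [[91, −150], [45, −74]].

[[91, −150], [45, −74]]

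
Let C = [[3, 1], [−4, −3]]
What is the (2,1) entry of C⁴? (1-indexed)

0

C² = [[5, 0], [0, 5]]
C³ = [[15, 5], [−20, −15]]
C⁴ = [[25, 0], [0, 25]]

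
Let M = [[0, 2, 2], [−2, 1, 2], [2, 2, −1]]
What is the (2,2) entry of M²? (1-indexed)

1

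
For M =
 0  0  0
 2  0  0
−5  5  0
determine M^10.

M is strictly triangular, hence nilpotent: M^3 = 0, so M^10 = 0.

[[0, 0, 0], [0, 0, 0], [0, 0, 0]]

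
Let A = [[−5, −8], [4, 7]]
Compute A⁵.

tr A = 2 and det A = −3, so the characteristic polynomial is λ² − (2)λ + (−3) with roots −1 and 3.
Eigenvectors give P = [[−2, −1], [1, 1]] with P⁻¹ = [[−1, −1], [1, 2]], and A = P·diag(−1, 3)·P⁻¹.
Then A⁵ = P·diag(−1, 243)·P⁻¹ = [[2, −243], [−1, 243]] · [[−1, −1], [1, 2]] = [[−245, −488], [244, 487]].

[[−245, −488], [244, 487]]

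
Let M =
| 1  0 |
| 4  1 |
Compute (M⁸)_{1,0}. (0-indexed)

M = I + N where N = [[0, 0], [4, 0]] is strictly lower-triangular, so N² = 0.
(I + N)⁸ = I + 8·N = [[1, 0], [32, 1]].

32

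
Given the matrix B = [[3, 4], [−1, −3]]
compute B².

[[5, 0], [0, 5]]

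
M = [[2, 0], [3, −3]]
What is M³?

[[8, 0], [21, −27]]

M² = [[4, 0], [−3, 9]]
M³ = [[8, 0], [21, −27]]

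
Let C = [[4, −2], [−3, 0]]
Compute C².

[[22, −8], [−12, 6]]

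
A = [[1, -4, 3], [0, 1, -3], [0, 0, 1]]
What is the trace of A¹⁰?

3

A = I + N where N = [[0, -4, 3], [0, 0, -3], [0, 0, 0]] is strictly upper-triangular, so N³ = 0.
(I + N)¹⁰ = I + 10·N + 45·N² = [[1, -40, 570], [0, 1, -30], [0, 0, 1]].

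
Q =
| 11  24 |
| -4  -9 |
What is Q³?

[[83, 168], [-28, -57]]

tr Q = 2 and det Q = -3, so the characteristic polynomial is λ² − (2)λ + (-3) with roots 3 and -1.
Eigenvectors give P = [[-3, -2], [1, 1]] with P⁻¹ = [[-1, -2], [1, 3]], and Q = P·diag(3, -1)·P⁻¹.
Then Q³ = P·diag(27, -1)·P⁻¹ = [[-81, 2], [27, -1]] · [[-1, -2], [1, 3]] = [[83, 168], [-28, -57]].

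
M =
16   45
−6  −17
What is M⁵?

tr M = −1 and det M = −2, so the characteristic polynomial is λ² − (−1)λ + (−2) with roots 1 and −2.
Eigenvectors give P = [[−3, −5], [1, 2]] with P⁻¹ = [[−2, −5], [1, 3]], and M = P·diag(1, −2)·P⁻¹.
Then M⁵ = P·diag(1, −32)·P⁻¹ = [[−3, 160], [1, −64]] · [[−2, −5], [1, 3]] = [[166, 495], [−66, −197]].

[[166, 495], [−66, −197]]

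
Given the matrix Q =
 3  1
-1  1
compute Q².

[[8, 4], [-4, 0]]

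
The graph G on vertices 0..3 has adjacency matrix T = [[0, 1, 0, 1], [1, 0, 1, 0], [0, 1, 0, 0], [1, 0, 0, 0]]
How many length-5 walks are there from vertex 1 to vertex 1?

The number of length-5 walks from vertex 1 to vertex 1 is entry (1,1) of T⁵, where T is the adjacency matrix.
T² = [[2, 0, 1, 0], [0, 2, 0, 1], [1, 0, 1, 0], [0, 1, 0, 1]]
T³ = [[0, 3, 0, 2], [3, 0, 2, 0], [0, 2, 0, 1], [2, 0, 1, 0]]
T⁴ = [[5, 0, 3, 0], [0, 5, 0, 3], [3, 0, 2, 0], [0, 3, 0, 2]]
T⁵ = [[0, 8, 0, 5], [8, 0, 5, 0], [0, 5, 0, 3], [5, 0, 3, 0]]

0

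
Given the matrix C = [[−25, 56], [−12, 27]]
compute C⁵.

tr C = 2 and det C = −3, so the characteristic polynomial is λ² − (2)λ + (−3) with roots 3 and −1.
Eigenvectors give P = [[2, 7], [1, 3]] with P⁻¹ = [[−3, 7], [1, −2]], and C = P·diag(3, −1)·P⁻¹.
Then C⁵ = P·diag(243, −1)·P⁻¹ = [[486, −7], [243, −3]] · [[−3, 7], [1, −2]] = [[−1465, 3416], [−732, 1707]].

[[−1465, 3416], [−732, 1707]]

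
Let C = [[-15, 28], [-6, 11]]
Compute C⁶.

[[5097, -10192], [2184, -4367]]

tr C = -4 and det C = 3, so the characteristic polynomial is λ² − (-4)λ + (3) with roots -3 and -1.
Eigenvectors give P = [[7, 2], [3, 1]] with P⁻¹ = [[1, -2], [-3, 7]], and C = P·diag(-3, -1)·P⁻¹.
Then C⁶ = P·diag(729, 1)·P⁻¹ = [[5103, 2], [2187, 1]] · [[1, -2], [-3, 7]] = [[5097, -10192], [2184, -4367]].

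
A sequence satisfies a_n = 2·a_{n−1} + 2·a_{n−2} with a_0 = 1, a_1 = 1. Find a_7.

With companion matrix M = [[2, 2], [1, 0]], [a_n, a_{n−1}]ᵀ = M·[a_{n−1}, a_{n−2}]ᵀ, so [a_7, a_6]ᵀ = M⁶·[a_1, a_0]ᵀ.
M⁶ = [[328, 240], [120, 88]], giving [a_7, a_6]ᵀ = [[568], [208]].

568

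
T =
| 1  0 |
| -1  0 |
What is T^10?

[[1, 0], [-1, 0]]

T² = T (a projection; rank 1, trace 1), so T^10 = T.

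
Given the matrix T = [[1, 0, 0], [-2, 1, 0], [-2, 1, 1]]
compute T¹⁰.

T = I + N where N = [[0, 0, 0], [-2, 0, 0], [-2, 1, 0]] is strictly lower-triangular, so N³ = 0.
(I + N)¹⁰ = I + 10·N + 45·N² = [[1, 0, 0], [-20, 1, 0], [-110, 10, 1]].

[[1, 0, 0], [-20, 1, 0], [-110, 10, 1]]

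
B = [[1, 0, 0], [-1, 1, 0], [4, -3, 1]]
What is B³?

[[1, 0, 0], [-3, 1, 0], [21, -9, 1]]

B = I + N where N = [[0, 0, 0], [-1, 0, 0], [4, -3, 0]] is strictly lower-triangular, so N³ = 0.
(I + N)³ = I + 3·N + 3·N² = [[1, 0, 0], [-3, 1, 0], [21, -9, 1]].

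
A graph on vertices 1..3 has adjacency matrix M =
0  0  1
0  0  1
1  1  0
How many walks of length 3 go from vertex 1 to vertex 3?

2

The number of length-3 walks from vertex 1 to vertex 3 is entry (1,3) of M^3, where M is the adjacency matrix.
M^2 = [[1, 1, 0], [1, 1, 0], [0, 0, 2]]
M^3 = [[0, 0, 2], [0, 0, 2], [2, 2, 0]]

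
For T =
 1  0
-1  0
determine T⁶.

T² = T (a projection; rank 1, trace 1), so T⁶ = T.

[[1, 0], [-1, 0]]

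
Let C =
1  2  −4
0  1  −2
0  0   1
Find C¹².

C = I + N where N = [[0, 2, −4], [0, 0, −2], [0, 0, 0]] is strictly upper-triangular, so N³ = 0.
(I + N)¹² = I + 12·N + 66·N² = [[1, 24, −312], [0, 1, −24], [0, 0, 1]].

[[1, 24, −312], [0, 1, −24], [0, 0, 1]]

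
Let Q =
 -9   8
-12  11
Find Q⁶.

tr Q = 2 and det Q = -3, so the characteristic polynomial is λ² − (2)λ + (-3) with roots 3 and -1.
Eigenvectors give P = [[-2, -1], [-3, -1]] with P⁻¹ = [[1, -1], [-3, 2]], and Q = P·diag(3, -1)·P⁻¹.
Then Q⁶ = P·diag(729, 1)·P⁻¹ = [[-1458, -1], [-2187, -1]] · [[1, -1], [-3, 2]] = [[-1455, 1456], [-2184, 2185]].

[[-1455, 1456], [-2184, 2185]]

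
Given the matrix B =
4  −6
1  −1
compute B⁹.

[[1534, −3066], [511, −1021]]

tr B = 3 and det B = 2, so the characteristic polynomial is λ² − (3)λ + (2) with roots 1 and 2.
Eigenvectors give P = [[2, 3], [1, 1]] with P⁻¹ = [[−1, 3], [1, −2]], and B = P·diag(1, 2)·P⁻¹.
Then B⁹ = P·diag(1, 512)·P⁻¹ = [[2, 1536], [1, 512]] · [[−1, 3], [1, −2]] = [[1534, −3066], [511, −1021]].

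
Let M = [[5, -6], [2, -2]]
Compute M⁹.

[[2045, -3066], [1022, -1532]]

tr M = 3 and det M = 2, so the characteristic polynomial is λ² − (3)λ + (2) with roots 1 and 2.
Eigenvectors give P = [[-3, 2], [-2, 1]] with P⁻¹ = [[1, -2], [2, -3]], and M = P·diag(1, 2)·P⁻¹.
Then M⁹ = P·diag(1, 512)·P⁻¹ = [[-3, 1024], [-2, 512]] · [[1, -2], [2, -3]] = [[2045, -3066], [1022, -1532]].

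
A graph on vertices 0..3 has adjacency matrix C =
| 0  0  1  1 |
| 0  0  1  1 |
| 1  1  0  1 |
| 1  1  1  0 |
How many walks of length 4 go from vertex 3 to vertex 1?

9

The number of length-4 walks from vertex 3 to vertex 1 is entry (3,1) of C⁴, where C is the adjacency matrix.
C² = [[2, 2, 1, 1], [2, 2, 1, 1], [1, 1, 3, 2], [1, 1, 2, 3]]
C³ = [[2, 2, 5, 5], [2, 2, 5, 5], [5, 5, 4, 5], [5, 5, 5, 4]]
C⁴ = [[10, 10, 9, 9], [10, 10, 9, 9], [9, 9, 15, 14], [9, 9, 14, 15]]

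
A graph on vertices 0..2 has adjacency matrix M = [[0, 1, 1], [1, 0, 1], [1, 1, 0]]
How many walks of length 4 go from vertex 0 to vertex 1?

The number of length-4 walks from vertex 0 to vertex 1 is entry (0,1) of M⁴, where M is the adjacency matrix.
M² = [[2, 1, 1], [1, 2, 1], [1, 1, 2]]
M³ = [[2, 3, 3], [3, 2, 3], [3, 3, 2]]
M⁴ = [[6, 5, 5], [5, 6, 5], [5, 5, 6]]

5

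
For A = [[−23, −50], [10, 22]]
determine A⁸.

tr A = −1 and det A = −6, so the characteristic polynomial is λ² − (−1)λ + (−6) with roots −3 and 2.
Eigenvectors give P = [[5, −2], [−2, 1]] with P⁻¹ = [[1, 2], [2, 5]], and A = P·diag(−3, 2)·P⁻¹.
Then A⁸ = P·diag(6561, 256)·P⁻¹ = [[32805, −512], [−13122, 256]] · [[1, 2], [2, 5]] = [[31781, 63050], [−12610, −24964]].

[[31781, 63050], [−12610, −24964]]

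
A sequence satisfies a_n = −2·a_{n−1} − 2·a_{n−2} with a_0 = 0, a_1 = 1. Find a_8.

With companion matrix M = [[−2, −2], [1, 0]], [a_n, a_{n−1}]ᵀ = M·[a_{n−1}, a_{n−2}]ᵀ, so [a_8, a_7]ᵀ = M⁷·[a_1, a_0]ᵀ.
M⁷ = [[0, 16], [−8, −16]], giving [a_8, a_7]ᵀ = [[0], [−8]].

0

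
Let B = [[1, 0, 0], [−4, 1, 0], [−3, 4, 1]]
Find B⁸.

B = I + N where N = [[0, 0, 0], [−4, 0, 0], [−3, 4, 0]] is strictly lower-triangular, so N³ = 0.
(I + N)⁸ = I + 8·N + 28·N² = [[1, 0, 0], [−32, 1, 0], [−472, 32, 1]].

[[1, 0, 0], [−32, 1, 0], [−472, 32, 1]]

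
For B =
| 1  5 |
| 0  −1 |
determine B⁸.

[[1, 0], [0, 1]]

B² = I (check: tr B = 0 and det B = −1), so B⁸ = I since 8 is even.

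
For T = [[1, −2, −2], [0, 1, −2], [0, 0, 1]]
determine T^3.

[[1, −6, 6], [0, 1, −6], [0, 0, 1]]

T = I + N where N = [[0, −2, −2], [0, 0, −2], [0, 0, 0]] is strictly upper-triangular, so N^3 = 0.
(I + N)^3 = I + 3·N + 3·N^2 = [[1, −6, 6], [0, 1, −6], [0, 0, 1]].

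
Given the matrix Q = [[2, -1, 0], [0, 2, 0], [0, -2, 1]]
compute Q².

[[4, -4, 0], [0, 4, 0], [0, -6, 1]]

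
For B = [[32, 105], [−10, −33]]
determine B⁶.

tr B = −1 and det B = −6, so the characteristic polynomial is λ² − (−1)λ + (−6) with roots −3 and 2.
Eigenvectors give P = [[−3, 7], [1, −2]] with P⁻¹ = [[2, 7], [1, 3]], and B = P·diag(−3, 2)·P⁻¹.
Then B⁶ = P·diag(729, 64)·P⁻¹ = [[−2187, 448], [729, −128]] · [[2, 7], [1, 3]] = [[−3926, −13965], [1330, 4719]].

[[−3926, −13965], [1330, 4719]]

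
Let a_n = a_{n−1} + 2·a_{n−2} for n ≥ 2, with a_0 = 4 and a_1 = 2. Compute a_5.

With companion matrix C = [[1, 2], [1, 0]], [a_n, a_{n−1}]ᵀ = C·[a_{n−1}, a_{n−2}]ᵀ, so [a_5, a_4]ᵀ = C⁴·[a_1, a_0]ᵀ.
C⁴ = [[11, 10], [5, 6]], giving [a_5, a_4]ᵀ = [[62], [34]].

62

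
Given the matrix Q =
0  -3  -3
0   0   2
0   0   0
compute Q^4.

Q is strictly triangular, hence nilpotent: Q^3 = 0, so Q^4 = 0.

[[0, 0, 0], [0, 0, 0], [0, 0, 0]]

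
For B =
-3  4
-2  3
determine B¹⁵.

[[-3, 4], [-2, 3]]

B² = I (check: tr B = 0 and det B = -1), so B¹⁵ = B since 15 is odd.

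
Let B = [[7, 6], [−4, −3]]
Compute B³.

tr B = 4 and det B = 3, so the characteristic polynomial is λ² − (4)λ + (3) with roots 3 and 1.
Eigenvectors give P = [[3, −1], [−2, 1]] with P⁻¹ = [[1, 1], [2, 3]], and B = P·diag(3, 1)·P⁻¹.
Then B³ = P·diag(27, 1)·P⁻¹ = [[81, −1], [−54, 1]] · [[1, 1], [2, 3]] = [[79, 78], [−52, −51]].

[[79, 78], [−52, −51]]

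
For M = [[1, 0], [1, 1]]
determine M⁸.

[[1, 0], [8, 1]]

M = I + N where N = [[0, 0], [1, 0]] is strictly lower-triangular, so N² = 0.
(I + N)⁸ = I + 8·N = [[1, 0], [8, 1]].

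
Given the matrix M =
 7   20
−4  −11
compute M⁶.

tr M = −4 and det M = 3, so the characteristic polynomial is λ² − (−4)λ + (3) with roots −1 and −3.
Eigenvectors give P = [[5, −2], [−2, 1]] with P⁻¹ = [[1, 2], [2, 5]], and M = P·diag(−1, −3)·P⁻¹.
Then M⁶ = P·diag(1, 729)·P⁻¹ = [[5, −1458], [−2, 729]] · [[1, 2], [2, 5]] = [[−2911, −7280], [1456, 3641]].

[[−2911, −7280], [1456, 3641]]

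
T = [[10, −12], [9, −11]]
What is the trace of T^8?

tr T = −1 and det T = −2, so the characteristic polynomial is λ² − (−1)λ + (−2) with roots 1 and −2.
Eigenvectors give P = [[4, 1], [3, 1]] with P⁻¹ = [[1, −1], [−3, 4]], and T = P·diag(1, −2)·P⁻¹.
Then T^8 = P·diag(1, 256)·P⁻¹ = [[4, 256], [3, 256]] · [[1, −1], [−3, 4]] = [[−764, 1020], [−765, 1021]].

257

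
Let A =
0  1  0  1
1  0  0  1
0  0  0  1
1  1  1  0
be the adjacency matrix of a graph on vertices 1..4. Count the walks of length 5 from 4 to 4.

14

The number of length-5 walks from vertex 4 to vertex 4 is entry (4,4) of A⁵, where A is the adjacency matrix.
A² = [[2, 1, 1, 1], [1, 2, 1, 1], [1, 1, 1, 0], [1, 1, 0, 3]]
A³ = [[2, 3, 1, 4], [3, 2, 1, 4], [1, 1, 0, 3], [4, 4, 3, 2]]
A⁴ = [[7, 6, 4, 6], [6, 7, 4, 6], [4, 4, 3, 2], [6, 6, 2, 11]]
A⁵ = [[12, 13, 6, 17], [13, 12, 6, 17], [6, 6, 2, 11], [17, 17, 11, 14]]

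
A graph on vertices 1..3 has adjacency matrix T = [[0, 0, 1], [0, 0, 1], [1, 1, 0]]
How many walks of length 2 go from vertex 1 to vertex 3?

The number of length-2 walks from vertex 1 to vertex 3 is entry (1,3) of T², where T is the adjacency matrix.
T² = [[1, 1, 0], [1, 1, 0], [0, 0, 2]]

0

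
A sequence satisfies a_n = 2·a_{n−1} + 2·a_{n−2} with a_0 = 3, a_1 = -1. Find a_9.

2928

With companion matrix Q = [[2, 2], [1, 0]], [a_n, a_{n−1}]ᵀ = Q·[a_{n−1}, a_{n−2}]ᵀ, so [a_9, a_8]ᵀ = Q⁸·[a_1, a_0]ᵀ.
Q⁸ = [[2448, 1792], [896, 656]], giving [a_9, a_8]ᵀ = [[2928], [1072]].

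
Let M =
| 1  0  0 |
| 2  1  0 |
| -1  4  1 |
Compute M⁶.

[[1, 0, 0], [12, 1, 0], [114, 24, 1]]

M = I + N where N = [[0, 0, 0], [2, 0, 0], [-1, 4, 0]] is strictly lower-triangular, so N³ = 0.
(I + N)⁶ = I + 6·N + 15·N² = [[1, 0, 0], [12, 1, 0], [114, 24, 1]].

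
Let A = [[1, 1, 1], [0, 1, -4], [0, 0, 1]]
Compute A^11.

A = I + N where N = [[0, 1, 1], [0, 0, -4], [0, 0, 0]] is strictly upper-triangular, so N^3 = 0.
(I + N)^11 = I + 11·N + 55·N^2 = [[1, 11, -209], [0, 1, -44], [0, 0, 1]].

[[1, 11, -209], [0, 1, -44], [0, 0, 1]]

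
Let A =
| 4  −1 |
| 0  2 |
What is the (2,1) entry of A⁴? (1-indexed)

A² = [[16, −6], [0, 4]]
A³ = [[64, −28], [0, 8]]
A⁴ = [[256, −120], [0, 16]]

0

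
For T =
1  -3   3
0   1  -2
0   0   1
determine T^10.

T = I + N where N = [[0, -3, 3], [0, 0, -2], [0, 0, 0]] is strictly upper-triangular, so N^3 = 0.
(I + N)^10 = I + 10·N + 45·N^2 = [[1, -30, 300], [0, 1, -20], [0, 0, 1]].

[[1, -30, 300], [0, 1, -20], [0, 0, 1]]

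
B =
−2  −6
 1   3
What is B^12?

B² = B (a projection; rank 1, trace 1), so B^12 = B.

[[−2, −6], [1, 3]]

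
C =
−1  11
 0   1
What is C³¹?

[[−1, 11], [0, 1]]

C² = I (check: tr C = 0 and det C = −1), so C³¹ = C since 31 is odd.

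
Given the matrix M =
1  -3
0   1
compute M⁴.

[[1, -12], [0, 1]]

M = I + N where N = [[0, -3], [0, 0]] is strictly upper-triangular, so N² = 0.
(I + N)⁴ = I + 4·N = [[1, -12], [0, 1]].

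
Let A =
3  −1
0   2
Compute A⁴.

[[81, −65], [0, 16]]

A² = [[9, −5], [0, 4]]
A³ = [[27, −19], [0, 8]]
A⁴ = [[81, −65], [0, 16]]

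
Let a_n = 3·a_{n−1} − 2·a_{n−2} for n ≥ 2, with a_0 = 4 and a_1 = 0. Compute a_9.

−2040

With companion matrix T = [[3, −2], [1, 0]], [a_n, a_{n−1}]ᵀ = T·[a_{n−1}, a_{n−2}]ᵀ, so [a_9, a_8]ᵀ = T⁸·[a_1, a_0]ᵀ.
T⁸ = [[511, −510], [255, −254]], giving [a_9, a_8]ᵀ = [[−2040], [−1016]].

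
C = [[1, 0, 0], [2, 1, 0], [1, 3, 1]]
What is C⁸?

C = I + N where N = [[0, 0, 0], [2, 0, 0], [1, 3, 0]] is strictly lower-triangular, so N³ = 0.
(I + N)⁸ = I + 8·N + 28·N² = [[1, 0, 0], [16, 1, 0], [176, 24, 1]].

[[1, 0, 0], [16, 1, 0], [176, 24, 1]]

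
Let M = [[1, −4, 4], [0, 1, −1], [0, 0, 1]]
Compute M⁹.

M = I + N where N = [[0, −4, 4], [0, 0, −1], [0, 0, 0]] is strictly upper-triangular, so N³ = 0.
(I + N)⁹ = I + 9·N + 36·N² = [[1, −36, 180], [0, 1, −9], [0, 0, 1]].

[[1, −36, 180], [0, 1, −9], [0, 0, 1]]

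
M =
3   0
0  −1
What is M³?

[[27, 0], [0, −1]]

M² = [[9, 0], [0, 1]]
M³ = [[27, 0], [0, −1]]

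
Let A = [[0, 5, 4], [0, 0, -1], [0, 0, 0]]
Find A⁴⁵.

A is strictly triangular, hence nilpotent: A³ = 0, so A⁴⁵ = 0.

[[0, 0, 0], [0, 0, 0], [0, 0, 0]]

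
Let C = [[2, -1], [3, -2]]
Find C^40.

[[1, 0], [0, 1]]

C² = I (check: tr C = 0 and det C = -1), so C^40 = I since 40 is even.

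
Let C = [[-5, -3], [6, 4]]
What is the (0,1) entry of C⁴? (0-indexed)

15

tr C = -1 and det C = -2, so the characteristic polynomial is λ² − (-1)λ + (-2) with roots -2 and 1.
Eigenvectors give P = [[-1, -1], [1, 2]] with P⁻¹ = [[-2, -1], [1, 1]], and C = P·diag(-2, 1)·P⁻¹.
Then C⁴ = P·diag(16, 1)·P⁻¹ = [[-16, -1], [16, 2]] · [[-2, -1], [1, 1]] = [[31, 15], [-30, -14]].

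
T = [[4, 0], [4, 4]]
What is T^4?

[[256, 0], [1024, 256]]

T^2 = [[16, 0], [32, 16]]
T^3 = [[64, 0], [192, 64]]
T^4 = [[256, 0], [1024, 256]]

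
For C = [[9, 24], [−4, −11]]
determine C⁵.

tr C = −2 and det C = −3, so the characteristic polynomial is λ² − (−2)λ + (−3) with roots 1 and −3.
Eigenvectors give P = [[3, −2], [−1, 1]] with P⁻¹ = [[1, 2], [1, 3]], and C = P·diag(1, −3)·P⁻¹.
Then C⁵ = P·diag(1, −243)·P⁻¹ = [[3, 486], [−1, −243]] · [[1, 2], [1, 3]] = [[489, 1464], [−244, −731]].

[[489, 1464], [−244, −731]]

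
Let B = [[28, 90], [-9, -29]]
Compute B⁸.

[[-2294, -7650], [765, 2551]]

tr B = -1 and det B = -2, so the characteristic polynomial is λ² − (-1)λ + (-2) with roots -2 and 1.
Eigenvectors give P = [[-3, 10], [1, -3]] with P⁻¹ = [[3, 10], [1, 3]], and B = P·diag(-2, 1)·P⁻¹.
Then B⁸ = P·diag(256, 1)·P⁻¹ = [[-768, 10], [256, -3]] · [[3, 10], [1, 3]] = [[-2294, -7650], [765, 2551]].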